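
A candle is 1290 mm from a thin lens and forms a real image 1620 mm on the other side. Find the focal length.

f = 718 mm (converging)

Real image ⇒ d_i = +1620 mm.
1/f = 1/d_o + 1/d_i = 1/(1290) + 1/(1620) = 0.001392, so f = 718 mm.
Since f is positive, the thin lens is converging.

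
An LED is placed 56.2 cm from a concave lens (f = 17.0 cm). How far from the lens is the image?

For a concave lens, f = -17.0 cm.
Thin-lens equation: 1/q = 1/f − 1/p = 1/(-17.00) − 1/(56.2) = -0.05882 − 0.01779 = -0.07662, so q = -13.1 cm.
The image is virtual, upright and reduced, on the same side as the object.

13.1 cm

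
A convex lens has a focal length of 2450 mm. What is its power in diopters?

P = +0.408 D

f = 245 cm = 2.45 m.
P = 1/f = 1/(2.45 m) = +0.408 D.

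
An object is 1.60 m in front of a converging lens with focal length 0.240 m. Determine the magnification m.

m = -0.176

1/d_i = 1/f − 1/d_o = 1/(0.2400) − 1/(1.60) = 3.542, so d_i = 0.2824 m.
m = −d_i/d_o = −(0.2824)/(1.60) = -0.176.
The image is real, inverted and reduced, on the far side of the lens.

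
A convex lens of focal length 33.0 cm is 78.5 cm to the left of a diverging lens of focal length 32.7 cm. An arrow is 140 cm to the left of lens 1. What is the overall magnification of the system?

Lens 1: 1/d_i1 = 1/(33.0) − 1/(140) = 0.02316, so d_i1 = 43.18 cm; m₁ = −d_i1/d_o1 = -0.3084.
d_o2 = 78.5 − (43.18) = 35.32 cm.
f₂ = −32.7 cm (diverging).
Lens 2: 1/d_i2 = 1/(-32.7) − 1/(35.32) = -0.05889, so d_i2 = -16.98 cm; m₂ = −d_i2/d_o2 = +0.4807.
m = m₁·m₂ = (-0.3084)(+0.4807) = -0.148.

m = -0.148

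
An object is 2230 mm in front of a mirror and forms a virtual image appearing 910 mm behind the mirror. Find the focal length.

f = -1540 mm (convex)

Virtual image ⇒ d_i = −910 mm.
1/f = 1/d_o + 1/d_i = 1/(2230) + 1/(-910) = -0.0006505, so f = -1540 mm.
Since f is negative, the mirror is convex.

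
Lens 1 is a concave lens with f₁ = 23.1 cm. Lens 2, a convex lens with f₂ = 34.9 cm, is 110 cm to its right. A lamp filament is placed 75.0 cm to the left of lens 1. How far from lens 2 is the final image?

Lens 1 is diverging, so f₁ = −23.1 cm.
Lens 1: 1/d_i1 = 1/f₁ − 1/d_o1 = 1/(-23.1) − 1/(75.0) = -0.05662, so d_i1 = -17.66 cm.
The intermediate image is 17.66 cm to the left of lens 1 (virtual), which is 110 − (-17.66) = 127.7 cm to the left of lens 2, so d_o2 = +127.7 cm.
Lens 2: 1/d_i2 = 1/f₂ − 1/d_o2 = 1/(34.9) − 1/(127.7) = 0.02082, so d_i2 = 48.0 cm.
The final image is real, 48.0 cm to the right of lens 2 (overall magnification ≈ -0.089).

48.0 cm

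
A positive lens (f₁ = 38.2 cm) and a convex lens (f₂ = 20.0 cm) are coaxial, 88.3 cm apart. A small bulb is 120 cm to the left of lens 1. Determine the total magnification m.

Lens 1: 1/d_i1 = 1/(38.2) − 1/(120) = 0.01784, so d_i1 = 56.04 cm; m₁ = −d_i1/d_o1 = -0.4670.
d_o2 = 88.3 − (56.04) = 32.26 cm.
Lens 2: 1/d_i2 = 1/(20.0) − 1/(32.26) = 0.01900, so d_i2 = 52.63 cm; m₂ = −d_i2/d_o2 = -1.631.
m = m₁·m₂ = (-0.4670)(-1.631) = +0.762.

m = +0.762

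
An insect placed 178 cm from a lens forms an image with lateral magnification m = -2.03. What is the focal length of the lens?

m = −d_i/d_o ⇒ d_i = −m·d_o = −(-2.03)·(178) = 361.3 cm.
1/f = 1/d_o + 1/d_i = 1/(178) + 1/(361.3) = 0.008386, so f = 119 cm.
Since f is positive, the lens is converging.

f = 119 cm (converging)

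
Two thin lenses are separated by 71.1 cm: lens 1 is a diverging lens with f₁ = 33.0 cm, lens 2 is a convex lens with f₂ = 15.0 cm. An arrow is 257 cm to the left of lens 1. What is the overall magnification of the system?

f₁ = −33.0 cm (diverging).
Lens 1: 1/d_i1 = 1/(-33.0) − 1/(257) = -0.03419, so d_i1 = -29.24 cm; m₁ = −d_i1/d_o1 = +0.1138.
d_o2 = 71.1 − (-29.24) = 100.3 cm.
Lens 2: 1/d_i2 = 1/(15.0) − 1/(100.3) = 0.05670, so d_i2 = 17.64 cm; m₂ = −d_i2/d_o2 = -0.1758.
m = m₁·m₂ = (+0.1138)(-0.1758) = -0.0200.

m = -0.0200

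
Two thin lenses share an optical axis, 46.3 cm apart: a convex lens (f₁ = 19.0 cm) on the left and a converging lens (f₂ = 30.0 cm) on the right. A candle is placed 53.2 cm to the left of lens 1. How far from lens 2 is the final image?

Lens 1: 1/d_i1 = 1/f₁ − 1/d_o1 = 1/(19.0) − 1/(53.2) = 0.03383, so d_i1 = 29.56 cm.
The intermediate image is 29.56 cm to the right of lens 1, which is 46.3 − (29.56) = 16.74 cm to the left of lens 2, so d_o2 = +16.74 cm.
Lens 2: 1/d_i2 = 1/f₂ − 1/d_o2 = 1/(30.0) − 1/(16.74) = -0.02640, so d_i2 = -37.9 cm.
The final image is virtual, 37.9 cm to the left of lens 2 (overall magnification ≈ -1.3).

37.9 cm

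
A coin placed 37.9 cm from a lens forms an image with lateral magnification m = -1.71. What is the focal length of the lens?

m = −d_i/d_o ⇒ d_i = −m·d_o = −(-1.71)·(37.9) = 64.81 cm.
1/f = 1/d_o + 1/d_i = 1/(37.9) + 1/(64.81) = 0.04181, so f = 23.9 cm.
Since f is positive, the lens is converging.

f = 23.9 cm (converging)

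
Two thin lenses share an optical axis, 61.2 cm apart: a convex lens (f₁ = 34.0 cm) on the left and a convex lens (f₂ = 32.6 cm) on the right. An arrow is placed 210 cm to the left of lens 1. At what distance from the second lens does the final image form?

Lens 1: 1/d_i1 = 1/f₁ − 1/d_o1 = 1/(34.0) − 1/(210) = 0.02465, so d_i1 = 40.57 cm.
The intermediate image is 40.57 cm to the right of lens 1, which is 61.2 − (40.57) = 20.63 cm to the left of lens 2, so d_o2 = +20.63 cm.
Lens 2: 1/d_i2 = 1/f₂ − 1/d_o2 = 1/(32.6) − 1/(20.63) = -0.01780, so d_i2 = -56.2 cm.
The final image is virtual, 56.2 cm to the left of lens 2 (overall magnification ≈ -0.53).

56.2 cm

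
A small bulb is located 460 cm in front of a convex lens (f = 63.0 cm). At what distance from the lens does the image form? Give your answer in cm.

73.0 cm

Thin-lens equation: 1/d_i = 1/f − 1/d_o = 1/(63.00) − 1/(460) = 0.01587 − 0.002174 = 0.01370, so d_i = 73.0 cm.
The image is real, inverted and reduced, on the far side of the lens.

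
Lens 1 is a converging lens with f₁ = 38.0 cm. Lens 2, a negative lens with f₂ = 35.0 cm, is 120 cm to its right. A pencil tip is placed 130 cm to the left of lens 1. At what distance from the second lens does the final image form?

22.9 cm

Lens 1: 1/d_i1 = 1/f₁ − 1/d_o1 = 1/(38.0) − 1/(130) = 0.01862, so d_i1 = 53.70 cm.
The intermediate image is 53.70 cm to the right of lens 1, which is 120 − (53.70) = 66.30 cm to the left of lens 2, so d_o2 = +66.30 cm.
Lens 2 is diverging, so f₂ = −35.0 cm.
Lens 2: 1/d_i2 = 1/f₂ − 1/d_o2 = 1/(-35.0) − 1/(66.30) = -0.04365, so d_i2 = -22.9 cm.
The final image is virtual, 22.9 cm to the left of lens 2 (overall magnification ≈ -0.14).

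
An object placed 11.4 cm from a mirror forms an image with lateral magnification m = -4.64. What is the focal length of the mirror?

m = −d_i/d_o ⇒ d_i = −m·d_o = −(-4.64)·(11.4) = 52.90 cm.
1/f = 1/d_o + 1/d_i = 1/(11.4) + 1/(52.90) = 0.1066, so f = 9.38 cm.
Since f is positive, the mirror is concave.

f = 9.38 cm (concave)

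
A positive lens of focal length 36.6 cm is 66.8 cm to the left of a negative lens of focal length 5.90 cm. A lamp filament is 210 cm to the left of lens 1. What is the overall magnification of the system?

m = -0.0439

Lens 1: 1/d_i1 = 1/(36.6) − 1/(210) = 0.02256, so d_i1 = 44.33 cm; m₁ = −d_i1/d_o1 = -0.2111.
d_o2 = 66.8 − (44.33) = 22.47 cm.
f₂ = −5.90 cm (diverging).
Lens 2: 1/d_i2 = 1/(-5.90) − 1/(22.47) = -0.2140, so d_i2 = -4.673 cm; m₂ = −d_i2/d_o2 = +0.2080.
m = m₁·m₂ = (-0.2111)(+0.2080) = -0.0439.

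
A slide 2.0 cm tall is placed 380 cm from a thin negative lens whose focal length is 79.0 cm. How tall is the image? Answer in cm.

0.344 cm

For a negative lens, f = -79.0 cm.
1/d_i = 1/f − 1/d_o = 1/(-79.00) − 1/(380) = -0.01529, so d_i = -65.40 cm.
m = −d_i/d_o = +0.1721.
|h_i| = |m|·h_o = 0.1721 × 2.0 = 0.344 cm. The image is virtual, upright and reduced, on the same side as the object.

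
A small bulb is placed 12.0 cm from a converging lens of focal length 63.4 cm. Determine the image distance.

14.8 cm

Lens equation: 1/s_i = 1/f − 1/s_o = 1/(63.40) − 1/(12.0) = 0.01577 − 0.08333 = -0.06756, so s_i = -14.8 cm.
The image is virtual, upright and enlarged, on the same side as the object.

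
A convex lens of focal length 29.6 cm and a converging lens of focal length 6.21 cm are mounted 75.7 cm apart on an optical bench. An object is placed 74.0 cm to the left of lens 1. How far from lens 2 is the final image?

8.12 cm

Lens 1: 1/d_i1 = 1/f₁ − 1/d_o1 = 1/(29.6) − 1/(74.0) = 0.02027, so d_i1 = 49.33 cm.
The intermediate image is 49.33 cm to the right of lens 1, which is 75.7 − (49.33) = 26.37 cm to the left of lens 2, so d_o2 = +26.37 cm.
Lens 2: 1/d_i2 = 1/f₂ − 1/d_o2 = 1/(6.21) − 1/(26.37) = 0.1231, so d_i2 = 8.12 cm.
The final image is real, 8.12 cm to the right of lens 2 (overall magnification ≈ 0.21).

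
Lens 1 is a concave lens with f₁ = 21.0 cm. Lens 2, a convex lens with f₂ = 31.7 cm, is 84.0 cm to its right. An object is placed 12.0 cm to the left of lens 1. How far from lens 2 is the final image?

Lens 1 is diverging, so f₁ = −21.0 cm.
Lens 1: 1/d_i1 = 1/f₁ − 1/d_o1 = 1/(-21.0) − 1/(12.0) = -0.1310, so d_i1 = -7.636 cm.
The intermediate image is 7.636 cm to the left of lens 1 (virtual), which is 84.0 − (-7.636) = 91.64 cm to the left of lens 2, so d_o2 = +91.64 cm.
Lens 2: 1/d_i2 = 1/f₂ − 1/d_o2 = 1/(31.7) − 1/(91.64) = 0.02063, so d_i2 = 48.5 cm.
The final image is real, 48.5 cm to the right of lens 2 (overall magnification ≈ -0.34).

48.5 cm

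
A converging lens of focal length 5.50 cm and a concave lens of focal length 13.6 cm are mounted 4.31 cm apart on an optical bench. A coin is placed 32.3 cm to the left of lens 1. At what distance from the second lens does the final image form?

2.80 cm

Lens 1: 1/d_i1 = 1/f₁ − 1/d_o1 = 1/(5.50) − 1/(32.3) = 0.1509, so d_i1 = 6.629 cm.
The intermediate image is 6.629 cm to the right of lens 1, which lies 2.319 cm to the right of lens 2 — a virtual object — so d_o2 = −2.319 cm.
Lens 2 is diverging, so f₂ = −13.6 cm.
Lens 2: 1/d_i2 = 1/f₂ − 1/d_o2 = 1/(-13.6) − 1/(-2.319) = 0.3577, so d_i2 = 2.80 cm.
The final image is real, 2.80 cm to the right of lens 2 (overall magnification ≈ -0.25).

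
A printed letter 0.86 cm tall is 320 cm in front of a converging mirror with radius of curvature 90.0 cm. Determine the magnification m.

m = -0.164

f = R/2 = 90.0/2 = 45.00 cm.
1/d_i = 1/f − 1/d_o = 1/(45.00) − 1/(320) = 0.01910, so d_i = 52.36 cm.
m = −d_i/d_o = −(52.36)/(320) = -0.164.
The image is real, inverted and reduced, in front of the mirror.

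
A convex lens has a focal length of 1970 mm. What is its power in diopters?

f = 197 cm = 1.97 m.
P = 1/f = 1/(1.97 m) = +0.508 D.

P = +0.508 D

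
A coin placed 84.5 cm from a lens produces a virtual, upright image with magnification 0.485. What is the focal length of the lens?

m = −d_i/d_o ⇒ d_i = −m·d_o = −(+0.485)·(84.5) = -40.98 cm.
1/f = 1/d_o + 1/d_i = 1/(84.5) + 1/(-40.98) = -0.01257, so f = -79.6 cm.
Since f is negative, the lens is diverging.

f = -79.6 cm (diverging)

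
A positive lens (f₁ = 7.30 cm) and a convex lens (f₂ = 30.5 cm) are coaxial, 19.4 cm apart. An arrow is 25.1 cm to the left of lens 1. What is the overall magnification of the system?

m = -0.585

Lens 1: 1/d_i1 = 1/(7.30) − 1/(25.1) = 0.09715, so d_i1 = 10.29 cm; m₁ = −d_i1/d_o1 = -0.4100.
d_o2 = 19.4 − (10.29) = 9.110 cm.
Lens 2: 1/d_i2 = 1/(30.5) − 1/(9.110) = -0.07698, so d_i2 = -12.99 cm; m₂ = −d_i2/d_o2 = +1.426.
m = m₁·m₂ = (-0.4100)(+1.426) = -0.585.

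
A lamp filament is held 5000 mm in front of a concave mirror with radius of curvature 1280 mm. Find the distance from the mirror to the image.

f = R/2 = 1280/2 = 640.0 mm.
Mirror equation: 1/q = 1/f − 1/p = 1/(640.0) − 1/(5000) = 0.001563 − 0.0002000 = 0.001362, so q = 734 mm.
The image is real, inverted and reduced, in front of the mirror.

734 mm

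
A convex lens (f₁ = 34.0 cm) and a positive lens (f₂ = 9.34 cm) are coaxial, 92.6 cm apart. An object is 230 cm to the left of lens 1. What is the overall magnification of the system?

m = +0.0374

Lens 1: 1/d_i1 = 1/(34.0) − 1/(230) = 0.02506, so d_i1 = 39.90 cm; m₁ = −d_i1/d_o1 = -0.1735.
d_o2 = 92.6 − (39.90) = 52.70 cm.
Lens 2: 1/d_i2 = 1/(9.34) − 1/(52.70) = 0.08809, so d_i2 = 11.35 cm; m₂ = −d_i2/d_o2 = -0.2154.
m = m₁·m₂ = (-0.1735)(-0.2154) = +0.0374.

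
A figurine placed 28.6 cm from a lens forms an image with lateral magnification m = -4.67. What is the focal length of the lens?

f = 23.6 cm (converging)

m = −d_i/d_o ⇒ d_i = −m·d_o = −(-4.67)·(28.6) = 133.6 cm.
1/f = 1/d_o + 1/d_i = 1/(28.6) + 1/(133.6) = 0.04245, so f = 23.6 cm.
Since f is positive, the lens is converging.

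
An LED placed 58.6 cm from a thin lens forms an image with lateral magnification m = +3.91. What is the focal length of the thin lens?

m = −d_i/d_o ⇒ d_i = −m·d_o = −(+3.91)·(58.6) = -229.1 cm.
1/f = 1/d_o + 1/d_i = 1/(58.6) + 1/(-229.1) = 0.01270, so f = 78.7 cm.
Since f is positive, the thin lens is converging.

f = 78.7 cm (converging)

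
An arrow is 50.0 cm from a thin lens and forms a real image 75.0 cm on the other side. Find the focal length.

Real image ⇒ d_i = +75.0 cm.
1/f = 1/d_o + 1/d_i = 1/(50.0) + 1/(75.0) = 0.03333, so f = 30.0 cm.
Since f is positive, the thin lens is converging.

f = 30.0 cm (converging)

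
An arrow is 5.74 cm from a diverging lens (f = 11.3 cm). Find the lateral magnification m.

m = +0.663

For a diverging lens, f = -11.3 cm.
1/d_i = 1/f − 1/d_o = 1/(-11.30) − 1/(5.74) = -0.2627, so d_i = -3.806 cm.
m = −d_i/d_o = −(-3.806)/(5.74) = +0.663.
The image is virtual, upright and reduced, on the same side as the object.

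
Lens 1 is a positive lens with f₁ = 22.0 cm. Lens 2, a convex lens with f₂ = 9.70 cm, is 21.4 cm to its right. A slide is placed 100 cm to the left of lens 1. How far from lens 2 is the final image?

Lens 1: 1/d_i1 = 1/f₁ − 1/d_o1 = 1/(22.0) − 1/(100) = 0.03545, so d_i1 = 28.21 cm.
The intermediate image is 28.21 cm to the right of lens 1, which lies 6.810 cm to the right of lens 2 — a virtual object — so d_o2 = −6.810 cm.
Lens 2: 1/d_i2 = 1/f₂ − 1/d_o2 = 1/(9.70) − 1/(-6.810) = 0.2499, so d_i2 = 4.00 cm.
The final image is real, 4.00 cm to the right of lens 2 (overall magnification ≈ -0.17).

4.00 cm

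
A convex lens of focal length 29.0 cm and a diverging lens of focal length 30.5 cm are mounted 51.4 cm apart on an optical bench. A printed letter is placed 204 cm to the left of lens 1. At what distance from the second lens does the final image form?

11.2 cm

Lens 1: 1/d_i1 = 1/f₁ − 1/d_o1 = 1/(29.0) − 1/(204) = 0.02958, so d_i1 = 33.81 cm.
The intermediate image is 33.81 cm to the right of lens 1, which is 51.4 − (33.81) = 17.59 cm to the left of lens 2, so d_o2 = +17.59 cm.
Lens 2 is diverging, so f₂ = −30.5 cm.
Lens 2: 1/d_i2 = 1/f₂ − 1/d_o2 = 1/(-30.5) − 1/(17.59) = -0.08964, so d_i2 = -11.2 cm.
The final image is virtual, 11.2 cm to the left of lens 2 (overall magnification ≈ -0.11).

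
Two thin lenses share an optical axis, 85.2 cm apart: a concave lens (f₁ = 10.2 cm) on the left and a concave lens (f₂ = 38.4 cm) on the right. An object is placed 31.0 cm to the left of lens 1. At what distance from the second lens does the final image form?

Lens 1 is diverging, so f₁ = −10.2 cm.
Lens 1: 1/d_i1 = 1/f₁ − 1/d_o1 = 1/(-10.2) − 1/(31.0) = -0.1303, so d_i1 = -7.675 cm.
The intermediate image is 7.675 cm to the left of lens 1 (virtual), which is 85.2 − (-7.675) = 92.88 cm to the left of lens 2, so d_o2 = +92.88 cm.
Lens 2 is diverging, so f₂ = −38.4 cm.
Lens 2: 1/d_i2 = 1/f₂ − 1/d_o2 = 1/(-38.4) − 1/(92.88) = -0.03681, so d_i2 = -27.2 cm.
The final image is virtual, 27.2 cm to the left of lens 2 (overall magnification ≈ 0.072).

27.2 cm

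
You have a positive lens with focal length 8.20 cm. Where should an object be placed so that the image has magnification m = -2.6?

11.4 cm

m = −d_i/d_o ⇒ d_i = −m·d_o.
1/f = 1/d_o + 1/d_i = 1/d_o − 1/(m·d_o) = (1 − 1/m)/d_o, so d_o = f(1 − 1/m) = (8.200)(1 − 1/(-2.6)) = 11.4 cm.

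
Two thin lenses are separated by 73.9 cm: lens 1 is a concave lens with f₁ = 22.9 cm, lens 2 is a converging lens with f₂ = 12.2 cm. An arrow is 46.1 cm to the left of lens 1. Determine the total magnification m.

f₁ = −22.9 cm (diverging).
Lens 1: 1/d_i1 = 1/(-22.9) − 1/(46.1) = -0.06536, so d_i1 = -15.30 cm; m₁ = −d_i1/d_o1 = +0.3319.
d_o2 = 73.9 − (-15.30) = 89.20 cm.
Lens 2: 1/d_i2 = 1/(12.2) − 1/(89.20) = 0.07076, so d_i2 = 14.13 cm; m₂ = −d_i2/d_o2 = -0.1584.
m = m₁·m₂ = (+0.3319)(-0.1584) = -0.0526.

m = -0.0526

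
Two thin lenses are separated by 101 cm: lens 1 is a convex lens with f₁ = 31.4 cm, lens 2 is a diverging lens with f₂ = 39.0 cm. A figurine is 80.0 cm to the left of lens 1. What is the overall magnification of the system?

Lens 1: 1/d_i1 = 1/(31.4) − 1/(80.0) = 0.01935, so d_i1 = 51.69 cm; m₁ = −d_i1/d_o1 = -0.6461.
d_o2 = 101 − (51.69) = 49.31 cm.
f₂ = −39.0 cm (diverging).
Lens 2: 1/d_i2 = 1/(-39.0) − 1/(49.31) = -0.04592, so d_i2 = -21.78 cm; m₂ = −d_i2/d_o2 = +0.4416.
m = m₁·m₂ = (-0.6461)(+0.4416) = -0.285.

m = -0.285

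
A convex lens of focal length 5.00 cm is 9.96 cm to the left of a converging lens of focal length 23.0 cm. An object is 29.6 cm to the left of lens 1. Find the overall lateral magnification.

m = -0.245

Lens 1: 1/d_i1 = 1/(5.00) − 1/(29.6) = 0.1662, so d_i1 = 6.016 cm; m₁ = −d_i1/d_o1 = -0.2032.
d_o2 = 9.96 − (6.016) = 3.944 cm.
Lens 2: 1/d_i2 = 1/(23.0) − 1/(3.944) = -0.2101, so d_i2 = -4.760 cm; m₂ = −d_i2/d_o2 = +1.207.
m = m₁·m₂ = (-0.2032)(+1.207) = -0.245.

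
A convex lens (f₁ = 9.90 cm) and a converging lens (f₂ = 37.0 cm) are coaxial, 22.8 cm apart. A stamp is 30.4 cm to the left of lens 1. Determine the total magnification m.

Lens 1: 1/d_i1 = 1/(9.90) − 1/(30.4) = 0.06812, so d_i1 = 14.68 cm; m₁ = −d_i1/d_o1 = -0.4829.
d_o2 = 22.8 − (14.68) = 8.120 cm.
Lens 2: 1/d_i2 = 1/(37.0) − 1/(8.120) = -0.09613, so d_i2 = -10.40 cm; m₂ = −d_i2/d_o2 = +1.281.
m = m₁·m₂ = (-0.4829)(+1.281) = -0.619.

m = -0.619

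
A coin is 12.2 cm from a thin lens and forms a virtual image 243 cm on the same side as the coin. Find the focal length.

Virtual image ⇒ d_i = −243 cm.
1/f = 1/d_o + 1/d_i = 1/(12.2) + 1/(-243) = 0.07785, so f = 12.8 cm.
Since f is positive, the thin lens is converging.

f = 12.8 cm (converging)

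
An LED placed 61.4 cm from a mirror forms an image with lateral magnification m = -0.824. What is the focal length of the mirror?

f = 27.7 cm (concave)

m = −d_i/d_o ⇒ d_i = −m·d_o = −(-0.824)·(61.4) = 50.59 cm.
1/f = 1/d_o + 1/d_i = 1/(61.4) + 1/(50.59) = 0.03605, so f = 27.7 cm.
Since f is positive, the mirror is concave.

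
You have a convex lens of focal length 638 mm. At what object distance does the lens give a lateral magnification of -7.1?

728 mm

m = −d_i/d_o ⇒ d_i = −m·d_o.
1/f = 1/d_o + 1/d_i = 1/d_o − 1/(m·d_o) = (1 − 1/m)/d_o, so d_o = f(1 − 1/m) = (638.0)(1 − 1/(-7.1)) = 728 mm.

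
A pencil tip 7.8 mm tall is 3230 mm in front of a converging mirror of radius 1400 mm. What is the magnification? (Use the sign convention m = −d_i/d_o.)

m = -0.277

f = R/2 = 1400/2 = 700.0 mm.
1/d_i = 1/f − 1/d_o = 1/(700.0) − 1/(3230) = 0.001119, so d_i = 893.7 mm.
m = −d_i/d_o = −(893.7)/(3230) = -0.277.
The image is real, inverted and reduced, in front of the mirror.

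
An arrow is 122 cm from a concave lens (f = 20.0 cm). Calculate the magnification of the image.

m = +0.141

For a concave lens, f = -20.0 cm.
1/d_i = 1/f − 1/d_o = 1/(-20.00) − 1/(122) = -0.05820, so d_i = -17.18 cm.
m = −d_i/d_o = −(-17.18)/(122) = +0.141.
The image is virtual, upright and reduced, on the same side as the object.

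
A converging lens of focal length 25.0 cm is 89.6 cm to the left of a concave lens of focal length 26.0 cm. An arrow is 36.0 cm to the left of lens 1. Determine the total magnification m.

Lens 1: 1/d_i1 = 1/(25.0) − 1/(36.0) = 0.01222, so d_i1 = 81.82 cm; m₁ = −d_i1/d_o1 = -2.273.
d_o2 = 89.6 − (81.82) = 7.780 cm.
f₂ = −26.0 cm (diverging).
Lens 2: 1/d_i2 = 1/(-26.0) − 1/(7.780) = -0.1670, so d_i2 = -5.988 cm; m₂ = −d_i2/d_o2 = +0.7697.
m = m₁·m₂ = (-2.273)(+0.7697) = -1.75.

m = -1.75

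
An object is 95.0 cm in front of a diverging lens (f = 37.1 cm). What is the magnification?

m = +0.281

For a diverging lens, f = -37.1 cm.
1/d_i = 1/f − 1/d_o = 1/(-37.10) − 1/(95.0) = -0.03748, so d_i = -26.68 cm.
m = −d_i/d_o = −(-26.68)/(95.0) = +0.281.
The image is virtual, upright and reduced, on the same side as the object.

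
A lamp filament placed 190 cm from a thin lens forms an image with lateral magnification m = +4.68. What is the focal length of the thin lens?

f = 242 cm (converging)

m = −d_i/d_o ⇒ d_i = −m·d_o = −(+4.68)·(190) = -889.2 cm.
1/f = 1/d_o + 1/d_i = 1/(190) + 1/(-889.2) = 0.004139, so f = 242 cm.
Since f is positive, the thin lens is converging.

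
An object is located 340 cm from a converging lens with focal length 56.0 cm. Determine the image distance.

67.0 cm

Thin-lens equation: 1/q = 1/f − 1/p = 1/(56.00) − 1/(340) = 0.01786 − 0.002941 = 0.01492, so q = 67.0 cm.
The image is real, inverted and reduced, on the far side of the lens.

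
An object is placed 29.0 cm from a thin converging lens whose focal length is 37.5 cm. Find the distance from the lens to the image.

128 cm

Lens equation: 1/v = 1/f − 1/u = 1/(37.50) − 1/(29.0) = 0.02667 − 0.03448 = -0.007816, so v = -128 cm.
The image is virtual, upright and enlarged, on the same side as the object.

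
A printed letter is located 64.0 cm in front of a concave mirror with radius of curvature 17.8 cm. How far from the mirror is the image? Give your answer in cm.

10.3 cm

f = R/2 = 17.8/2 = 8.900 cm.
Mirror equation: 1/q = 1/f − 1/p = 1/(8.900) − 1/(64.0) = 0.1124 − 0.01562 = 0.09673, so q = 10.3 cm.
The image is real, inverted and reduced, in front of the mirror.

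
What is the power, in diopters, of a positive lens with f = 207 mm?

P = +4.83 D

f = 20.7 cm = 0.207 m.
P = 1/f = 1/(0.207 m) = +4.83 D.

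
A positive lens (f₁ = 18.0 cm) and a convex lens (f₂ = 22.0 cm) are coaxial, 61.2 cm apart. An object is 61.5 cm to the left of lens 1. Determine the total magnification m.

m = +0.662

Lens 1: 1/d_i1 = 1/(18.0) − 1/(61.5) = 0.03930, so d_i1 = 25.45 cm; m₁ = −d_i1/d_o1 = -0.4138.
d_o2 = 61.2 − (25.45) = 35.75 cm.
Lens 2: 1/d_i2 = 1/(22.0) − 1/(35.75) = 0.01748, so d_i2 = 57.20 cm; m₂ = −d_i2/d_o2 = -1.600.
m = m₁·m₂ = (-0.4138)(-1.600) = +0.662.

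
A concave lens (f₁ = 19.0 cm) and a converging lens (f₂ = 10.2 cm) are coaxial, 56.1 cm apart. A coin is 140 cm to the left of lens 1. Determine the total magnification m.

f₁ = −19.0 cm (diverging).
Lens 1: 1/d_i1 = 1/(-19.0) − 1/(140) = -0.05977, so d_i1 = -16.73 cm; m₁ = −d_i1/d_o1 = +0.1195.
d_o2 = 56.1 − (-16.73) = 72.83 cm.
Lens 2: 1/d_i2 = 1/(10.2) − 1/(72.83) = 0.08431, so d_i2 = 11.86 cm; m₂ = −d_i2/d_o2 = -0.1629.
m = m₁·m₂ = (+0.1195)(-0.1629) = -0.0195.

m = -0.0195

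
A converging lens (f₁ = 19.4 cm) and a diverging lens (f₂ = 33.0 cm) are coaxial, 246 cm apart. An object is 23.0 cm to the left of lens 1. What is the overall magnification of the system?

Lens 1: 1/d_i1 = 1/(19.4) − 1/(23.0) = 0.008068, so d_i1 = 123.9 cm; m₁ = −d_i1/d_o1 = -5.387.
d_o2 = 246 − (123.9) = 122.1 cm.
f₂ = −33.0 cm (diverging).
Lens 2: 1/d_i2 = 1/(-33.0) − 1/(122.1) = -0.03849, so d_i2 = -25.98 cm; m₂ = −d_i2/d_o2 = +0.2128.
m = m₁·m₂ = (-5.387)(+0.2128) = -1.15.

m = -1.15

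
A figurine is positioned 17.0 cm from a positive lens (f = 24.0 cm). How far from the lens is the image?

58.3 cm

Thin-lens equation: 1/d_i = 1/f − 1/d_o = 1/(24.00) − 1/(17.0) = 0.04167 − 0.05882 = -0.01716, so d_i = -58.3 cm.
The image is virtual, upright and enlarged, on the same side as the object.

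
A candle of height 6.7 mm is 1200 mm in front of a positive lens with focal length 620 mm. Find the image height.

7.16 mm

1/d_i = 1/f − 1/d_o = 1/(620.0) − 1/(1200) = 0.0007796, so d_i = 1283 mm.
m = −d_i/d_o = -1.069.
|h_i| = |m|·h_o = 1.069 × 6.7 = 7.16 mm. The image is real, inverted and enlarged, on the far side of the lens.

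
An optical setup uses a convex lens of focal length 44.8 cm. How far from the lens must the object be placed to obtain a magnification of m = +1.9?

21.2 cm

m = −d_i/d_o ⇒ d_i = −m·d_o.
1/f = 1/d_o + 1/d_i = 1/d_o − 1/(m·d_o) = (1 − 1/m)/d_o, so d_o = f(1 − 1/m) = (44.80)(1 − 1/(+1.9)) = 21.2 cm.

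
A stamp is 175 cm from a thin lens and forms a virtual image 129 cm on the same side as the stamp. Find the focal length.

Virtual image ⇒ d_i = −129 cm.
1/f = 1/d_o + 1/d_i = 1/(175) + 1/(-129) = -0.002038, so f = -491 cm.
Since f is negative, the thin lens is diverging.

f = -491 cm (diverging)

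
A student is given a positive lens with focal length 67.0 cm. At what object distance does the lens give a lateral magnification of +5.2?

m = −d_i/d_o ⇒ d_i = −m·d_o.
1/f = 1/d_o + 1/d_i = 1/d_o − 1/(m·d_o) = (1 − 1/m)/d_o, so d_o = f(1 − 1/m) = (67.00)(1 − 1/(+5.2)) = 54.1 cm.

54.1 cm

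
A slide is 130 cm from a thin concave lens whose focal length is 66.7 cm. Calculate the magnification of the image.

For a concave lens, f = -66.7 cm.
1/d_i = 1/f − 1/d_o = 1/(-66.70) − 1/(130) = -0.02268, so d_i = -44.08 cm.
m = −d_i/d_o = −(-44.08)/(130) = +0.339.
The image is virtual, upright and reduced, on the same side as the object.

m = +0.339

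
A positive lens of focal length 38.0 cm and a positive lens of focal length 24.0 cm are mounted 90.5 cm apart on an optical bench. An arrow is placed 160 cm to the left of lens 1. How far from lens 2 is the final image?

Lens 1: 1/d_i1 = 1/f₁ − 1/d_o1 = 1/(38.0) − 1/(160) = 0.02007, so d_i1 = 49.84 cm.
The intermediate image is 49.84 cm to the right of lens 1, which is 90.5 − (49.84) = 40.66 cm to the left of lens 2, so d_o2 = +40.66 cm.
Lens 2: 1/d_i2 = 1/f₂ − 1/d_o2 = 1/(24.0) − 1/(40.66) = 0.01707, so d_i2 = 58.6 cm.
The final image is real, 58.6 cm to the right of lens 2 (overall magnification ≈ 0.45).

58.6 cm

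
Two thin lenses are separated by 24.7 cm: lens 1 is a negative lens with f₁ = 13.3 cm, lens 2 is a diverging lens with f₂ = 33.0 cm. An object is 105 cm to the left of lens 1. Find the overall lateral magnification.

f₁ = −13.3 cm (diverging).
Lens 1: 1/d_i1 = 1/(-13.3) − 1/(105) = -0.08471, so d_i1 = -11.80 cm; m₁ = −d_i1/d_o1 = +0.1124.
d_o2 = 24.7 − (-11.80) = 36.50 cm.
f₂ = −33.0 cm (diverging).
Lens 2: 1/d_i2 = 1/(-33.0) − 1/(36.50) = -0.05770, so d_i2 = -17.33 cm; m₂ = −d_i2/d_o2 = +0.4748.
m = m₁·m₂ = (+0.1124)(+0.4748) = +0.0534.

m = +0.0534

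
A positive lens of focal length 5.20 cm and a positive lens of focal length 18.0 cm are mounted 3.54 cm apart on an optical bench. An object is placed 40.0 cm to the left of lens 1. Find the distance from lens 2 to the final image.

Lens 1: 1/d_i1 = 1/f₁ − 1/d_o1 = 1/(5.20) − 1/(40.0) = 0.1673, so d_i1 = 5.977 cm.
The intermediate image is 5.977 cm to the right of lens 1, which lies 2.437 cm to the right of lens 2 — a virtual object — so d_o2 = −2.437 cm.
Lens 2: 1/d_i2 = 1/f₂ − 1/d_o2 = 1/(18.0) − 1/(-2.437) = 0.4659, so d_i2 = 2.15 cm.
The final image is real, 2.15 cm to the right of lens 2 (overall magnification ≈ -0.13).

2.15 cm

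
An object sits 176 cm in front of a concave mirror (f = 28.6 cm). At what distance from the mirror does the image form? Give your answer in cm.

Mirror equation: 1/s_i = 1/f − 1/s_o = 1/(28.60) − 1/(176) = 0.03497 − 0.005682 = 0.02928, so s_i = 34.1 cm.
The image is real, inverted and reduced, in front of the mirror.

34.1 cm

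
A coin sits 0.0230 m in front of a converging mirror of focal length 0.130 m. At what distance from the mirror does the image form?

0.0279 m

Mirror equation: 1/s_i = 1/f − 1/s_o = 1/(0.1300) − 1/(0.0230) = 7.692 − 43.48 = -35.79, so s_i = -0.0279 m.
The image is virtual, upright and enlarged, behind the mirror.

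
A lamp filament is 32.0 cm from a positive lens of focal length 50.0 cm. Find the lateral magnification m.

m = +2.78

1/d_i = 1/f − 1/d_o = 1/(50.00) − 1/(32.0) = -0.01125, so d_i = -88.89 cm.
m = −d_i/d_o = −(-88.89)/(32.0) = +2.78.
The image is virtual, upright and enlarged, on the same side as the object.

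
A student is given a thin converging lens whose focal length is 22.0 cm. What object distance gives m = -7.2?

m = −d_i/d_o ⇒ d_i = −m·d_o.
1/f = 1/d_o + 1/d_i = 1/d_o − 1/(m·d_o) = (1 − 1/m)/d_o, so d_o = f(1 − 1/m) = (22.00)(1 − 1/(-7.2)) = 25.1 cm.

25.1 cm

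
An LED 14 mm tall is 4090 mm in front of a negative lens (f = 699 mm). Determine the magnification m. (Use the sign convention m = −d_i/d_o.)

For a negative lens, f = -699 mm.
1/d_i = 1/f − 1/d_o = 1/(-699.0) − 1/(4090) = -0.001675, so d_i = -597.0 mm.
m = −d_i/d_o = −(-597.0)/(4090) = +0.146.
The image is virtual, upright and reduced, on the same side as the object.

m = +0.146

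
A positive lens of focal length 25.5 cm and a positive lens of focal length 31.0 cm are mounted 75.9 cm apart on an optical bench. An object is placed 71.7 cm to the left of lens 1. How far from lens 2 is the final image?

Lens 1: 1/d_i1 = 1/f₁ − 1/d_o1 = 1/(25.5) − 1/(71.7) = 0.02527, so d_i1 = 39.57 cm.
The intermediate image is 39.57 cm to the right of lens 1, which is 75.9 − (39.57) = 36.33 cm to the left of lens 2, so d_o2 = +36.33 cm.
Lens 2: 1/d_i2 = 1/f₂ − 1/d_o2 = 1/(31.0) − 1/(36.33) = 0.004733, so d_i2 = 211 cm.
The final image is real, 211 cm to the right of lens 2 (overall magnification ≈ 3.2).

211 cm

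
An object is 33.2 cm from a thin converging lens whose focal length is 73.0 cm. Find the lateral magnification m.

1/d_i = 1/f − 1/d_o = 1/(73.00) − 1/(33.2) = -0.01642, so d_i = -60.89 cm.
m = −d_i/d_o = −(-60.89)/(33.2) = +1.83.
The image is virtual, upright and enlarged, on the same side as the object.

m = +1.83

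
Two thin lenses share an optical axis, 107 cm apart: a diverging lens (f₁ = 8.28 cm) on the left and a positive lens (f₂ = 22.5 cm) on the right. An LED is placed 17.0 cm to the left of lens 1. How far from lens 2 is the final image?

28.1 cm

Lens 1 is diverging, so f₁ = −8.28 cm.
Lens 1: 1/d_i1 = 1/f₁ − 1/d_o1 = 1/(-8.28) − 1/(17.0) = -0.1796, so d_i1 = -5.568 cm.
The intermediate image is 5.568 cm to the left of lens 1 (virtual), which is 107 − (-5.568) = 112.6 cm to the left of lens 2, so d_o2 = +112.6 cm.
Lens 2: 1/d_i2 = 1/f₂ − 1/d_o2 = 1/(22.5) − 1/(112.6) = 0.03556, so d_i2 = 28.1 cm.
The final image is real, 28.1 cm to the right of lens 2 (overall magnification ≈ -0.082).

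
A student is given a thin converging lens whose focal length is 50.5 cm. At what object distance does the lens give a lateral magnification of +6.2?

42.4 cm

m = −d_i/d_o ⇒ d_i = −m·d_o.
1/f = 1/d_o + 1/d_i = 1/d_o − 1/(m·d_o) = (1 − 1/m)/d_o, so d_o = f(1 − 1/m) = (50.50)(1 − 1/(+6.2)) = 42.4 cm.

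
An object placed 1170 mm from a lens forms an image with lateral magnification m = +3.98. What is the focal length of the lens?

f = 1560 mm (converging)

m = −d_i/d_o ⇒ d_i = −m·d_o = −(+3.98)·(1170) = -4657 mm.
1/f = 1/d_o + 1/d_i = 1/(1170) + 1/(-4657) = 0.0006400, so f = 1560 mm.
Since f is positive, the lens is converging.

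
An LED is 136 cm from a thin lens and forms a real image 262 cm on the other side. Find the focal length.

Real image ⇒ d_i = +262 cm.
1/f = 1/d_o + 1/d_i = 1/(136) + 1/(262) = 0.01117, so f = 89.5 cm.
Since f is positive, the thin lens is converging.

f = 89.5 cm (converging)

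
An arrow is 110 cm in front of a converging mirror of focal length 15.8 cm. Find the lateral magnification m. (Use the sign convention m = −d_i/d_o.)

1/d_i = 1/f − 1/d_o = 1/(15.80) − 1/(110) = 0.05420, so d_i = 18.45 cm.
m = −d_i/d_o = −(18.45)/(110) = -0.168.
The image is real, inverted and reduced, in front of the mirror.

m = -0.168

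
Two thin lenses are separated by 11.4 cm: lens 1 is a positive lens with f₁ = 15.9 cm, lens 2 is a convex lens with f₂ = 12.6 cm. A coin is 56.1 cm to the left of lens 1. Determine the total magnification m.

m = -0.213

Lens 1: 1/d_i1 = 1/(15.9) − 1/(56.1) = 0.04507, so d_i1 = 22.19 cm; m₁ = −d_i1/d_o1 = -0.3955.
d_o2 = 11.4 − (22.19) = -10.79 cm (virtual object).
Lens 2: 1/d_i2 = 1/(12.6) − 1/(-10.79) = 0.1720, so d_i2 = 5.812 cm; m₂ = −d_i2/d_o2 = +0.5387.
m = m₁·m₂ = (-0.3955)(+0.5387) = -0.213.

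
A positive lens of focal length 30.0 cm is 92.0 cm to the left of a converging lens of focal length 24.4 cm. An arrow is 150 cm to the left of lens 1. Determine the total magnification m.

Lens 1: 1/d_i1 = 1/(30.0) − 1/(150) = 0.02667, so d_i1 = 37.50 cm; m₁ = −d_i1/d_o1 = -0.2500.
d_o2 = 92.0 − (37.50) = 54.50 cm.
Lens 2: 1/d_i2 = 1/(24.4) − 1/(54.50) = 0.02263, so d_i2 = 44.18 cm; m₂ = −d_i2/d_o2 = -0.8106.
m = m₁·m₂ = (-0.2500)(-0.8106) = +0.203.

m = +0.203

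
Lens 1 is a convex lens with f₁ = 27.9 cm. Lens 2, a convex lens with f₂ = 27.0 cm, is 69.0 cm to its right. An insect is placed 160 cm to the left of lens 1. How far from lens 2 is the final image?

Lens 1: 1/d_i1 = 1/f₁ − 1/d_o1 = 1/(27.9) − 1/(160) = 0.02959, so d_i1 = 33.79 cm.
The intermediate image is 33.79 cm to the right of lens 1, which is 69.0 − (33.79) = 35.21 cm to the left of lens 2, so d_o2 = +35.21 cm.
Lens 2: 1/d_i2 = 1/f₂ − 1/d_o2 = 1/(27.0) − 1/(35.21) = 0.008636, so d_i2 = 116 cm.
The final image is real, 116 cm to the right of lens 2 (overall magnification ≈ 0.69).

116 cm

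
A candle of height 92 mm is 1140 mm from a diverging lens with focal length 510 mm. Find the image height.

28.4 mm

For a diverging lens, f = -510 mm.
1/d_i = 1/f − 1/d_o = 1/(-510.0) − 1/(1140) = -0.002838, so d_i = -352.4 mm.
m = −d_i/d_o = +0.3091.
|h_i| = |m|·h_o = 0.3091 × 92 = 28.4 mm. The image is virtual, upright and reduced, on the same side as the object.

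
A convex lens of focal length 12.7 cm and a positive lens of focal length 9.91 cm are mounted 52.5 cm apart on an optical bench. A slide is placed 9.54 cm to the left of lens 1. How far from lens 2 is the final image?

Lens 1: 1/d_i1 = 1/f₁ − 1/d_o1 = 1/(12.7) − 1/(9.54) = -0.02608, so d_i1 = -38.34 cm.
The intermediate image is 38.34 cm to the left of lens 1 (virtual), which is 52.5 − (-38.34) = 90.84 cm to the left of lens 2, so d_o2 = +90.84 cm.
Lens 2: 1/d_i2 = 1/f₂ − 1/d_o2 = 1/(9.91) − 1/(90.84) = 0.08990, so d_i2 = 11.1 cm.
The final image is real, 11.1 cm to the right of lens 2 (overall magnification ≈ -0.49).

11.1 cm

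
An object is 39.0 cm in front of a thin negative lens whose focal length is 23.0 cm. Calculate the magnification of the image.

For a negative lens, f = -23.0 cm.
1/d_i = 1/f − 1/d_o = 1/(-23.00) − 1/(39.0) = -0.06912, so d_i = -14.47 cm.
m = −d_i/d_o = −(-14.47)/(39.0) = +0.371.
The image is virtual, upright and reduced, on the same side as the object.

m = +0.371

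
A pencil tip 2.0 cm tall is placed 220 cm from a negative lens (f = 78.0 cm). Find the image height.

For a negative lens, f = -78.0 cm.
1/d_i = 1/f − 1/d_o = 1/(-78.00) − 1/(220) = -0.01737, so d_i = -57.58 cm.
m = −d_i/d_o = +0.2617.
|h_i| = |m|·h_o = 0.2617 × 2.0 = 0.523 cm. The image is virtual, upright and reduced, on the same side as the object.

0.523 cm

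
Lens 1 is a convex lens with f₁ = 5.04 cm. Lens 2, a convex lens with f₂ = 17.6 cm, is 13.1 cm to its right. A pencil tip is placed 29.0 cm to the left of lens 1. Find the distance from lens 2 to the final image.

Lens 1: 1/d_i1 = 1/f₁ − 1/d_o1 = 1/(5.04) − 1/(29.0) = 0.1639, so d_i1 = 6.100 cm.
The intermediate image is 6.100 cm to the right of lens 1, which is 13.1 − (6.100) = 7.000 cm to the left of lens 2, so d_o2 = +7.000 cm.
Lens 2: 1/d_i2 = 1/f₂ − 1/d_o2 = 1/(17.6) − 1/(7.000) = -0.08604, so d_i2 = -11.6 cm.
The final image is virtual, 11.6 cm to the left of lens 2 (overall magnification ≈ -0.35).

11.6 cm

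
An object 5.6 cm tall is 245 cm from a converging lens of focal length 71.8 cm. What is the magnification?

m = -0.415

1/d_i = 1/f − 1/d_o = 1/(71.80) − 1/(245) = 0.009846, so d_i = 101.6 cm.
m = −d_i/d_o = −(101.6)/(245) = -0.415.
The image is real, inverted and reduced, on the far side of the lens.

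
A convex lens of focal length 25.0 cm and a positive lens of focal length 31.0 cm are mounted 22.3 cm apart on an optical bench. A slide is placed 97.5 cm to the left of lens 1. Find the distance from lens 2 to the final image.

8.29 cm

Lens 1: 1/d_i1 = 1/f₁ − 1/d_o1 = 1/(25.0) − 1/(97.5) = 0.02974, so d_i1 = 33.62 cm.
The intermediate image is 33.62 cm to the right of lens 1, which lies 11.32 cm to the right of lens 2 — a virtual object — so d_o2 = −11.32 cm.
Lens 2: 1/d_i2 = 1/f₂ − 1/d_o2 = 1/(31.0) − 1/(-11.32) = 0.1206, so d_i2 = 8.29 cm.
The final image is real, 8.29 cm to the right of lens 2 (overall magnification ≈ -0.25).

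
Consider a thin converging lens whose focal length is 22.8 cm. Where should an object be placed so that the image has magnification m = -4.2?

m = −d_i/d_o ⇒ d_i = −m·d_o.
1/f = 1/d_o + 1/d_i = 1/d_o − 1/(m·d_o) = (1 − 1/m)/d_o, so d_o = f(1 − 1/m) = (22.80)(1 − 1/(-4.2)) = 28.2 cm.

28.2 cm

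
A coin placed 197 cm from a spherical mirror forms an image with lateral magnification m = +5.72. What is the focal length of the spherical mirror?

f = 239 cm (concave)

m = −d_i/d_o ⇒ d_i = −m·d_o = −(+5.72)·(197) = -1127 cm.
1/f = 1/d_o + 1/d_i = 1/(197) + 1/(-1127) = 0.004189, so f = 239 cm.
Since f is positive, the spherical mirror is concave.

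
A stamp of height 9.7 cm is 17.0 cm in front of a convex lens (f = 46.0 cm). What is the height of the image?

1/d_i = 1/f − 1/d_o = 1/(46.00) − 1/(17.0) = -0.03708, so d_i = -26.97 cm.
m = −d_i/d_o = +1.586.
|h_i| = |m|·h_o = 1.586 × 9.7 = 15.4 cm. The image is virtual, upright and enlarged, on the same side as the object.

15.4 cm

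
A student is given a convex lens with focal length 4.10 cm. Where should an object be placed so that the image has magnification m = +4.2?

m = −d_i/d_o ⇒ d_i = −m·d_o.
1/f = 1/d_o + 1/d_i = 1/d_o − 1/(m·d_o) = (1 − 1/m)/d_o, so d_o = f(1 − 1/m) = (4.100)(1 − 1/(+4.2)) = 3.12 cm.

3.12 cm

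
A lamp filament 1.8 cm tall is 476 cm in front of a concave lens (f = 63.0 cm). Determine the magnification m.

For a concave lens, f = -63.0 cm.
1/d_i = 1/f − 1/d_o = 1/(-63.00) − 1/(476) = -0.01797, so d_i = -55.64 cm.
m = −d_i/d_o = −(-55.64)/(476) = +0.117.
The image is virtual, upright and reduced, on the same side as the object.

m = +0.117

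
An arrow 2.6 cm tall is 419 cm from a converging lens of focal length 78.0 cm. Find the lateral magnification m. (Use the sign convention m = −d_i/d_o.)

1/d_i = 1/f − 1/d_o = 1/(78.00) − 1/(419) = 0.01043, so d_i = 95.84 cm.
m = −d_i/d_o = −(95.84)/(419) = -0.229.
The image is real, inverted and reduced, on the far side of the lens.

m = -0.229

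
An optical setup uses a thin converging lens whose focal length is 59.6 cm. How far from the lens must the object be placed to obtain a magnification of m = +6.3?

50.1 cm

m = −d_i/d_o ⇒ d_i = −m·d_o.
1/f = 1/d_o + 1/d_i = 1/d_o − 1/(m·d_o) = (1 − 1/m)/d_o, so d_o = f(1 − 1/m) = (59.60)(1 − 1/(+6.3)) = 50.1 cm.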